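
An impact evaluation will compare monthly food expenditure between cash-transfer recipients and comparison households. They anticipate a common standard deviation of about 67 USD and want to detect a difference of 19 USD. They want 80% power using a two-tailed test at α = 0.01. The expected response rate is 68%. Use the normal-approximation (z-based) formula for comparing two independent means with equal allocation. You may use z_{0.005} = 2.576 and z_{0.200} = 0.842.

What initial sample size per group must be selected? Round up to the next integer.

n = 428 per group

n = (z_{α/2} + z_β)² · (σ₁² + σ₂²) / δ²
  = (2.576 + 0.842)² · (2·67² = 8978) / 19²
  = 11.6827 · 8978 / 361
  = 290.55
Adjust for 68% response: 290.55 / 0.68 = 427.28.
Round up → n = 428 per group.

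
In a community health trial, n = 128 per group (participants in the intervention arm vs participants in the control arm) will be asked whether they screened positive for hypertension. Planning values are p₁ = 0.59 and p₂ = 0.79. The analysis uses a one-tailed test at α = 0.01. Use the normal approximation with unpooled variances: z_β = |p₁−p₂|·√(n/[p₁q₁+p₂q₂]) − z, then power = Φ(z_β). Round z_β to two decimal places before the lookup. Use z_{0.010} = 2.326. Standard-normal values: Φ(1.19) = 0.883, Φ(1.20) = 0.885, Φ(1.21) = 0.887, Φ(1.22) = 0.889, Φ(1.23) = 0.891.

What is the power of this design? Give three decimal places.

z_β = |p₁−p₂|·√(n/[p₁q₁+p₂q₂]) − z_α
    = 0.20 · √(128/0.4078) − 2.326
    = 0.20 · 17.7166 − 2.326
    = 3.5433 − 2.326 = 1.2173 → 1.22
Power = Φ(1.22) = 0.889.

Power ≈ 0.889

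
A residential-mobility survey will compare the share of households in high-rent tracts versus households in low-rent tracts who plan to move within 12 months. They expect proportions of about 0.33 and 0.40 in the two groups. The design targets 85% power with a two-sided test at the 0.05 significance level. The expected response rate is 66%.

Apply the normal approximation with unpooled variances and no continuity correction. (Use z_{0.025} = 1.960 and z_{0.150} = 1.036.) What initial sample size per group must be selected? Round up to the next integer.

n = 1280 per group

n = (z_{α/2} + z_β)² · [p₁(1−p₁) + p₂(1−p₂)] / (p₁ − p₂)²
  = (1.960 + 1.036)² · (0.33·0.67 + 0.40·0.60) / (-0.07)²
  = (2.996)² · (0.2211 + 0.2400) / 0.0049
  = 8.9760 · 0.4611 / 0.0049
  = 844.66
Adjust for 66% response: 844.66 / 0.66 = 1279.79.
Round up → n = 1280 per group.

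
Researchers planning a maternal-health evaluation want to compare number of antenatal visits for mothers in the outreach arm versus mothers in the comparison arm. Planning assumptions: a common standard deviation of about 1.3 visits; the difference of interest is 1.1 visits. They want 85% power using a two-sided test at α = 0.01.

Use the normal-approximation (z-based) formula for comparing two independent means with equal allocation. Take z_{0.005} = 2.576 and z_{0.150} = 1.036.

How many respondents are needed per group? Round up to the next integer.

n = 37 per group

n = (z_{α/2} + z_β)² · (σ₁² + σ₂²) / δ²
  = (2.576 + 1.036)² · (2·1.3² = 3.38) / 1.1²
  = 13.0465 · 3.38 / 1.21
  = 36.44
Round up → n = 37 per group.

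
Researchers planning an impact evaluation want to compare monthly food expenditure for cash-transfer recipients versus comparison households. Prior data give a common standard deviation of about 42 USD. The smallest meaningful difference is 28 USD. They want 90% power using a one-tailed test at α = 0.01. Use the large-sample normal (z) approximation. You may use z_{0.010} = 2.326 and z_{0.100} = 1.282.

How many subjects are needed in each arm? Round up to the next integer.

n = 59 per group

n = (z_α + z_β)² · (σ₁² + σ₂²) / δ²
  = (2.326 + 1.282)² · (2·42² = 3528) / 28²
  = 13.0177 · 3528 / 784
  = 58.58
Round up → n = 59 per group.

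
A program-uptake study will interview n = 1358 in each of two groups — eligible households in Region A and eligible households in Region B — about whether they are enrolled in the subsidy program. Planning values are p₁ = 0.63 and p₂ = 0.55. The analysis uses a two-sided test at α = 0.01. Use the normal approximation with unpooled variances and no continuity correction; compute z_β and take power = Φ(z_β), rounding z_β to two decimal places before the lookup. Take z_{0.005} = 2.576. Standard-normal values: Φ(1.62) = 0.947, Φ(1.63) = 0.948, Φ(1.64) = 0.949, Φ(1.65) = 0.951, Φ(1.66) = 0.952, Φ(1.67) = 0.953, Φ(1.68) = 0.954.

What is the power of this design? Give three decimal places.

Power ≈ 0.954

z_β = |p₁−p₂|·√(n/[p₁q₁+p₂q₂]) − z_{α/2}
    = 0.08 · √(1358/0.4806) − 2.576
    = 0.08 · 53.1567 − 2.576
    = 4.2525 − 2.576 = 1.6765 → 1.68
Power = Φ(1.68) = 0.954.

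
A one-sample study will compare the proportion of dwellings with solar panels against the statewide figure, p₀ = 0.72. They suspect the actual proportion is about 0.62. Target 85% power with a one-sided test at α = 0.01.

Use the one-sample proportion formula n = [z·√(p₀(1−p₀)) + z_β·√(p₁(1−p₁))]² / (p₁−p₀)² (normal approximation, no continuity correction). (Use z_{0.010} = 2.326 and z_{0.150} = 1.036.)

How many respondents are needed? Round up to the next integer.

n = [z_α·√(p₀q₀) + z_β·√(p₁q₁)]² / (p₁ − p₀)²
  = [2.326·√(0.72·0.28) + 1.036·√(0.62·0.38)]² / (-0.10)²
  = [2.326·0.4490 + 1.036·0.4854]² / 0.0100
  = [1.5472]² / 0.0100
  = 239.39
Round up → n = 240.

n = 240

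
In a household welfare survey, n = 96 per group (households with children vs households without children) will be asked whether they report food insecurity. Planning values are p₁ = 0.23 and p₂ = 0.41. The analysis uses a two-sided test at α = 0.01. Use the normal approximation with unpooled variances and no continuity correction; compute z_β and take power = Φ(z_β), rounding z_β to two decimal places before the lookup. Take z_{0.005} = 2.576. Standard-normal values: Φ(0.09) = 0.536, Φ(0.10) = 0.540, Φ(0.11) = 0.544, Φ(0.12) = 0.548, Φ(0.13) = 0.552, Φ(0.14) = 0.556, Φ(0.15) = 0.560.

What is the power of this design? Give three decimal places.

z_β = |p₁−p₂|·√(n/[p₁q₁+p₂q₂]) − z_{α/2}
    = 0.18 · √(96/0.4190) − 2.576
    = 0.18 · 15.1366 − 2.576
    = 2.7246 − 2.576 = 0.1486 → 0.15
Power = Φ(0.15) = 0.560.

Power ≈ 0.560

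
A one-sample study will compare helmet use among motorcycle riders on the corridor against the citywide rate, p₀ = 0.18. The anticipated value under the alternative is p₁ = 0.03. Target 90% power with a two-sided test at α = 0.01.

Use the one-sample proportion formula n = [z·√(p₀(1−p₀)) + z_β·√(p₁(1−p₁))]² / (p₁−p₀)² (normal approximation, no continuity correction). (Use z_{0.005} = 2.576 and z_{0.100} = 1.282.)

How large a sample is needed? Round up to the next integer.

n = 65

n = [z_{α/2}·√(p₀q₀) + z_β·√(p₁q₁)]² / (p₁ − p₀)²
  = [2.576·√(0.18·0.82) + 1.282·√(0.03·0.97)]² / (-0.15)²
  = [2.576·0.3842 + 1.282·0.1706]² / 0.0225
  = [1.2084]² / 0.0225
  = 64.89
Round up → n = 65.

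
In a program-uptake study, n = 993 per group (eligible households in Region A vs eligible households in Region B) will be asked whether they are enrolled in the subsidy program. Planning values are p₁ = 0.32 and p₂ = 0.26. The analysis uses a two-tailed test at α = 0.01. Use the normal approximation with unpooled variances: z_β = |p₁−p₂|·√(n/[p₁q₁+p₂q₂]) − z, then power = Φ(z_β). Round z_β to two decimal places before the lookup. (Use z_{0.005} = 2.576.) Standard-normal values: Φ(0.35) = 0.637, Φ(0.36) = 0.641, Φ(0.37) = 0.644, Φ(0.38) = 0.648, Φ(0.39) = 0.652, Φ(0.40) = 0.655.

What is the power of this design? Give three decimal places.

Power ≈ 0.648

z_β = |p₁−p₂|·√(n/[p₁q₁+p₂q₂]) − z_{α/2}
    = 0.06 · √(993/0.4100) − 2.576
    = 0.06 · 49.2133 − 2.576
    = 2.9528 − 2.576 = 0.3768 → 0.38
Power = Φ(0.38) = 0.648.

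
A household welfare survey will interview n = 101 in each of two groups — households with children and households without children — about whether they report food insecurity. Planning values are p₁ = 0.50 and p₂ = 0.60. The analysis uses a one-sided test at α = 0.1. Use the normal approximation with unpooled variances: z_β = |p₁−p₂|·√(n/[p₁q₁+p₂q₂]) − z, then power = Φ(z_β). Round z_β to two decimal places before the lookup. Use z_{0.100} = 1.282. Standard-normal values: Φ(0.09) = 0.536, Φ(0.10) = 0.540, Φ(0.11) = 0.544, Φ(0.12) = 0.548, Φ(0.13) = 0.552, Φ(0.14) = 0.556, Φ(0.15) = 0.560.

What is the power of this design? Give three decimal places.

z_β = |p₁−p₂|·√(n/[p₁q₁+p₂q₂]) − z_α
    = 0.10 · √(101/0.4900) − 1.282
    = 0.10 · 14.3570 − 1.282
    = 1.4357 − 1.282 = 0.1537 → 0.15
Power = Φ(0.15) = 0.560.

Power ≈ 0.560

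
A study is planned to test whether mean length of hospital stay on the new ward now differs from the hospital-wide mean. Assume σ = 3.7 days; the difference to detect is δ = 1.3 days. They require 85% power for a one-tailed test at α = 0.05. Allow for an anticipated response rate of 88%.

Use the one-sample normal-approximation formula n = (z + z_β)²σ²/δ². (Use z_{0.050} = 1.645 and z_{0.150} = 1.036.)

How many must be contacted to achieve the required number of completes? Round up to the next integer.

n = (z_α + z_β)² · σ² / δ²
  = (1.645 + 1.036)² · 3.7² / 1.3²
  = 7.1878 · 13.69 / 1.69
  = 58.23
Adjust for 88% response: 58.23 / 0.88 = 66.16.
Round up → n = 67.

n = 67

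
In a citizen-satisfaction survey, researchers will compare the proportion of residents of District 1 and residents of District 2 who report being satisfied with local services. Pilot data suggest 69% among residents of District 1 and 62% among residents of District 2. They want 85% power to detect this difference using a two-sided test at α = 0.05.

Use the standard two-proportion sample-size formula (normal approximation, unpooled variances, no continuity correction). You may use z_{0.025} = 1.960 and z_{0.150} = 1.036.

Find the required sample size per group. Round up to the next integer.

n = 824 per group

n = (z_{α/2} + z_β)² · [p₁(1−p₁) + p₂(1−p₂)] / (p₁ − p₂)²
  = (1.960 + 1.036)² · (0.69·0.31 + 0.62·0.38) / (0.07)²
  = (2.996)² · (0.2139 + 0.2356) / 0.0049
  = 8.9760 · 0.4495 / 0.0049
  = 823.41
Round up → n = 824 per group.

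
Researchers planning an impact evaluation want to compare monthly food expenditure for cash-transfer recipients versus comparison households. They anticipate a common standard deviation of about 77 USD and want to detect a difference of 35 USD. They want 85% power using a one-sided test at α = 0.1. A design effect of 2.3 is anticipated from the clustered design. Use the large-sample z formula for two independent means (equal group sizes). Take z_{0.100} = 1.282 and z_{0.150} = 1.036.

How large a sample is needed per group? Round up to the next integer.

n = (z_α + z_β)² · (σ₁² + σ₂²) / δ²
  = (1.282 + 1.036)² · (2·77² = 11858) / 35²
  = 5.3731 · 11858 / 1225
  = 52.01
Design effect: 2.3 × 52.01 = 119.63.
Round up → n = 120 per group.

n = 120 per group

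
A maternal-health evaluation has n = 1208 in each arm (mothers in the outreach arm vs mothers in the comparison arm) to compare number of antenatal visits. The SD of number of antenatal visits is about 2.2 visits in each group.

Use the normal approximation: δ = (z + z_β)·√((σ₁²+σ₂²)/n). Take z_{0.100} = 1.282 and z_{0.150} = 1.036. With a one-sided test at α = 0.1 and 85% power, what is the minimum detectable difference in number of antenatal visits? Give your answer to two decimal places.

Minimum detectable difference ≈ 0.21 visits

δ = (z_α + z_β) · √((σ₁²+σ₂²)/n)
  = (1.282 + 1.036) · √(9.68/1208)
  = 2.318 · √0.00801
  = 2.318 · 0.0895
  = 0.2075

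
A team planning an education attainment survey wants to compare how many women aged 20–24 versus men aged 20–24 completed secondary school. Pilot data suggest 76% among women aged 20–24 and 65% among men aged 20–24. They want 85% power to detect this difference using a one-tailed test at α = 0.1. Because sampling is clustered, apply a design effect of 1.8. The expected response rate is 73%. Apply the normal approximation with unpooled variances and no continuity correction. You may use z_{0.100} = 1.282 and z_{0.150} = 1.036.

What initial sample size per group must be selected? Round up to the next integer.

n = (z_α + z_β)² · [p₁(1−p₁) + p₂(1−p₂)] / (p₁ − p₂)²
  = (1.282 + 1.036)² · (0.76·0.24 + 0.65·0.35) / (0.11)²
  = (2.318)² · (0.1824 + 0.2275) / 0.0121
  = 5.3731 · 0.4099 / 0.0121
  = 182.02
Design effect: 1.8 × 182.02 = 327.64.
Adjust for 73% response: 327.64 / 0.73 = 448.82.
Round up → n = 449 per group.

n = 449 per group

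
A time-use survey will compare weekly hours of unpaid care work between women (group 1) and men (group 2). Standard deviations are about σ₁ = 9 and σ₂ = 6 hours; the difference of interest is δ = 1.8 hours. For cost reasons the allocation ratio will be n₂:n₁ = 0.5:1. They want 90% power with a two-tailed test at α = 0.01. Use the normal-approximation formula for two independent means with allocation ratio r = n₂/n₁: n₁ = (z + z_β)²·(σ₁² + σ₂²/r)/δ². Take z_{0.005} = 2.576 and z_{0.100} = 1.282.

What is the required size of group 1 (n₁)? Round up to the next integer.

n₁ = 703

n₁ = (z_{α/2} + z_β)² · (σ₁² + σ₂²/r) / δ²
   = (2.576 + 1.282)² · (9² + 6²/0.5) / 1.8²
   = 14.8842 · (81 + 72) / 3.24
   = 14.8842 · 153 / 3.24
   = 702.86
Round up → n₁ = 703; n₂ = r·n₁ = 0.5 × 703 = 352.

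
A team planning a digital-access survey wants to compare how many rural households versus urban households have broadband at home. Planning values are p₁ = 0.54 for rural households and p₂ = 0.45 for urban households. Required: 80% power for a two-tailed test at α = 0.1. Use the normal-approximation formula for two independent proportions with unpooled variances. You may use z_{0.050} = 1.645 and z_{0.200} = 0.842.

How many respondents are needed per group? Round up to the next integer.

n = (z_{α/2} + z_β)² · [p₁(1−p₁) + p₂(1−p₂)] / (p₁ − p₂)²
  = (1.645 + 0.842)² · (0.54·0.46 + 0.45·0.55) / (0.09)²
  = (2.487)² · (0.2484 + 0.2475) / 0.0081
  = 6.1852 · 0.4959 / 0.0081
  = 378.67
Round up → n = 379 per group.

n = 379 per group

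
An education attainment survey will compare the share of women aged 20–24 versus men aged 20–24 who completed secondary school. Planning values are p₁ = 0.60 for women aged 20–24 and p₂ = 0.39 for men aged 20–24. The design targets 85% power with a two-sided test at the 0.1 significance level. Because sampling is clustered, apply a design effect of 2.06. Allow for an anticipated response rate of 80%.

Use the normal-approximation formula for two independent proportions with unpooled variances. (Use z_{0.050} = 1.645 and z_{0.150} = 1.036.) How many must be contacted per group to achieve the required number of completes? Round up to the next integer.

n = (z_{α/2} + z_β)² · [p₁(1−p₁) + p₂(1−p₂)] / (p₁ − p₂)²
  = (1.645 + 1.036)² · (0.60·0.40 + 0.39·0.61) / (0.21)²
  = (2.681)² · (0.2400 + 0.2379) / 0.0441
  = 7.1878 · 0.4779 / 0.0441
  = 77.89
Design effect: 2.06 × 77.89 = 160.46.
Adjust for 80% response: 160.46 / 0.80 = 200.57.
Round up → n = 201 per group.

n = 201 per group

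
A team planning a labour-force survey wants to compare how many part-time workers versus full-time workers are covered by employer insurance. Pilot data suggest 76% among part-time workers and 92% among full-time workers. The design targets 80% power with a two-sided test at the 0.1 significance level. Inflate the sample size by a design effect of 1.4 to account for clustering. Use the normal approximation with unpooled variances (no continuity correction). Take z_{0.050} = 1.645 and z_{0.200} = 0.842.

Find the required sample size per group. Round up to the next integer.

n = 87 per group

n = (z_{α/2} + z_β)² · [p₁(1−p₁) + p₂(1−p₂)] / (p₁ − p₂)²
  = (1.645 + 0.842)² · (0.76·0.24 + 0.92·0.08) / (-0.16)²
  = (2.487)² · (0.1824 + 0.0736) / 0.0256
  = 6.1852 · 0.2560 / 0.0256
  = 61.85
Design effect: 1.4 × 61.85 = 86.59.
Round up → n = 87 per group.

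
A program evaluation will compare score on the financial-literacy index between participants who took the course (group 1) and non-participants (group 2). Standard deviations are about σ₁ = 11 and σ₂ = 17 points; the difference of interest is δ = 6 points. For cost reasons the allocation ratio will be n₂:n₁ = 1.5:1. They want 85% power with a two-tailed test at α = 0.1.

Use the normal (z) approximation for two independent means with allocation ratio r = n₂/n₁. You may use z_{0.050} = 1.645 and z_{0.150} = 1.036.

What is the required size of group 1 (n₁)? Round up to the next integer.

n₁ = 63

n₁ = (z_{α/2} + z_β)² · (σ₁² + σ₂²/r) / δ²
   = (1.645 + 1.036)² · (11² + 17²/1.5) / 6²
   = 7.1878 · (121 + 192.6667) / 36
   = 7.1878 · 313.6667 / 36
   = 62.63
Round up → n₁ = 63; n₂ = r·n₁ = 1.5 × 63 = 95.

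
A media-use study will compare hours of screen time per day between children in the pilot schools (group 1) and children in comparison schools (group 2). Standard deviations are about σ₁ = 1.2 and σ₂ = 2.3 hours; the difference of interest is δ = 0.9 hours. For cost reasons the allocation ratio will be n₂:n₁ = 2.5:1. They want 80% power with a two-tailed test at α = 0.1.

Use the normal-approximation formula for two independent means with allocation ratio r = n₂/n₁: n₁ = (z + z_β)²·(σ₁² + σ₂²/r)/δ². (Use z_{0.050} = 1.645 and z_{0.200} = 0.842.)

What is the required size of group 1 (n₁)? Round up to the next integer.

n₁ = (z_{α/2} + z_β)² · (σ₁² + σ₂²/r) / δ²
   = (1.645 + 0.842)² · (1.2² + 2.3²/2.5) / 0.9²
   = 6.1852 · (1.44 + 2.116) / 0.81
   = 6.1852 · 3.556 / 0.81
   = 27.15
Round up → n₁ = 28; n₂ = r·n₁ = 2.5 × 28 = 70.

n₁ = 28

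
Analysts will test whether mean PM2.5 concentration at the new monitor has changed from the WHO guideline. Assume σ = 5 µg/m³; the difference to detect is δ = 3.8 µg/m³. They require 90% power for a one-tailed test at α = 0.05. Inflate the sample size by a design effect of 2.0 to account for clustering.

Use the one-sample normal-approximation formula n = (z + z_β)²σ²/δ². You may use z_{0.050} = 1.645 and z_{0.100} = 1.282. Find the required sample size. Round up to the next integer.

n = (z_α + z_β)² · σ² / δ²
  = (1.645 + 1.282)² · 5² / 3.8²
  = 8.5673 · 25 / 14.44
  = 14.83
Design effect: 2.0 × 14.83 = 29.67.
Round up → n = 30.

n = 30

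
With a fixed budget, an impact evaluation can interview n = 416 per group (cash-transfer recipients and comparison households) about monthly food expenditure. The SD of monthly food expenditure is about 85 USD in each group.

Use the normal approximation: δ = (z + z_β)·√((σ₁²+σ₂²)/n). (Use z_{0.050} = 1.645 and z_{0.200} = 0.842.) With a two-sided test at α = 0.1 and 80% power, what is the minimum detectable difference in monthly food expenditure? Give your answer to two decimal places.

Minimum detectable difference ≈ 14.66 USD

δ = (z_{α/2} + z_β) · √((σ₁²+σ₂²)/n)
  = (1.645 + 0.842) · √(14450/416)
  = 2.487 · √34.7356
  = 2.487 · 5.8937
  = 14.6576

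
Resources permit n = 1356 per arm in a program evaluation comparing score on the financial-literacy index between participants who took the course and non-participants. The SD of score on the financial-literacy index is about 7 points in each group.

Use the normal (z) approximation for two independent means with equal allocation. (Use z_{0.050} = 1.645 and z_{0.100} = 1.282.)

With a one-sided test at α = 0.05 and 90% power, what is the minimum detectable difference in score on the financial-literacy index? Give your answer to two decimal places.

Minimum detectable difference ≈ 0.79 points

δ = (z_α + z_β) · √((σ₁²+σ₂²)/n)
  = (1.645 + 1.282) · √(98/1356)
  = 2.927 · √0.07227
  = 2.927 · 0.2688
  = 0.7869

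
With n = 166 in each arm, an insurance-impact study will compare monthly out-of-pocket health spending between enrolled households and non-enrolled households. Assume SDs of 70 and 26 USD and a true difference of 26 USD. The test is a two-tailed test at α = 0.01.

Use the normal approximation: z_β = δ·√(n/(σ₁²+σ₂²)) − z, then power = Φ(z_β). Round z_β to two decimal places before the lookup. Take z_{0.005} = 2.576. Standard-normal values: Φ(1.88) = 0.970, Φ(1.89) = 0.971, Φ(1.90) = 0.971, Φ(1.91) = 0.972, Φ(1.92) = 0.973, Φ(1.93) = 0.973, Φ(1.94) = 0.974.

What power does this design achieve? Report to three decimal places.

Power ≈ 0.972

z_β = δ·√(n/(σ₁²+σ₂²)) − z_{α/2}
    = 26 · √(166/5576) − 2.576
    = 26 · 0.17254 − 2.576
    = 4.4861 − 2.576 = 1.9101 → 1.91
Power = Φ(1.91) = 0.972.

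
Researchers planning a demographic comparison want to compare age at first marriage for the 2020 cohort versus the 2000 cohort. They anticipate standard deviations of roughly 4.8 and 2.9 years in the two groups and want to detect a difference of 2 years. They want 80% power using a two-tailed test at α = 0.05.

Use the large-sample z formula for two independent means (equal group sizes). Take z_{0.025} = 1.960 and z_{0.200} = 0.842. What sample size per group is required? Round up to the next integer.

n = 62 per group

n = (z_{α/2} + z_β)² · (σ₁² + σ₂²) / δ²
  = (1.960 + 0.842)² · (4.8² + 2.9² = 31.45) / 2²
  = 7.8512 · 31.45 / 4
  = 61.73
Round up → n = 62 per group.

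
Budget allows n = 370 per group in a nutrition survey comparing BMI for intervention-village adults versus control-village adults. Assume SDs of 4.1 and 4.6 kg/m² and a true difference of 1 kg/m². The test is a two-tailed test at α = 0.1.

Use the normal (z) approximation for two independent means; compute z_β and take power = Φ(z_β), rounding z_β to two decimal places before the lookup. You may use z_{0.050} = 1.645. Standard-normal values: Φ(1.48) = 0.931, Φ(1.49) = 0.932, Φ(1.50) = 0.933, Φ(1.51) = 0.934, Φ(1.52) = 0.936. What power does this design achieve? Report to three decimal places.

Power ≈ 0.931

z_β = δ·√(n/(σ₁²+σ₂²)) − z_{α/2}
    = 1 · √(370/37.97) − 1.645
    = 1 · 3.12162 − 1.645
    = 3.1216 − 1.645 = 1.4766 → 1.48
Power = Φ(1.48) = 0.931.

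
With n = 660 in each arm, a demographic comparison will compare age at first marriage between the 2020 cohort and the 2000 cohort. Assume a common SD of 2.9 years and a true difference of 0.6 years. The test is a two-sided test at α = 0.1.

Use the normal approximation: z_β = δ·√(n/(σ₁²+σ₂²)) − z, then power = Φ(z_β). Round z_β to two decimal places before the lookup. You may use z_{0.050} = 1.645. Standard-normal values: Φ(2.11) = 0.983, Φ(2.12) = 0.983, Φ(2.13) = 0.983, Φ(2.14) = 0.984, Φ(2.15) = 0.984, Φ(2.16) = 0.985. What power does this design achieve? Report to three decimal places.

z_β = δ·√(n/(σ₁²+σ₂²)) − z_{α/2}
    = 0.6 · √(660/16.82) − 1.645
    = 0.6 · 6.26410 − 1.645
    = 3.7585 − 1.645 = 2.1135 → 2.11
Power = Φ(2.11) = 0.983.

Power ≈ 0.983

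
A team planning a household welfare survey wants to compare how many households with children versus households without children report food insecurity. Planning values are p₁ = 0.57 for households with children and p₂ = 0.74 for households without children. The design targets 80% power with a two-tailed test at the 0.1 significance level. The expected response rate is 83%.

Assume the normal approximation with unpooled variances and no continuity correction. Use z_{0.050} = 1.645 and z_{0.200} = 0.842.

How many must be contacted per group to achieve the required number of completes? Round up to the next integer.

n = (z_{α/2} + z_β)² · [p₁(1−p₁) + p₂(1−p₂)] / (p₁ − p₂)²
  = (1.645 + 0.842)² · (0.57·0.43 + 0.74·0.26) / (-0.17)²
  = (2.487)² · (0.2451 + 0.1924) / 0.0289
  = 6.1852 · 0.4375 / 0.0289
  = 93.63
Adjust for 83% response: 93.63 / 0.83 = 112.81.
Round up → n = 113 per group.

n = 113 per group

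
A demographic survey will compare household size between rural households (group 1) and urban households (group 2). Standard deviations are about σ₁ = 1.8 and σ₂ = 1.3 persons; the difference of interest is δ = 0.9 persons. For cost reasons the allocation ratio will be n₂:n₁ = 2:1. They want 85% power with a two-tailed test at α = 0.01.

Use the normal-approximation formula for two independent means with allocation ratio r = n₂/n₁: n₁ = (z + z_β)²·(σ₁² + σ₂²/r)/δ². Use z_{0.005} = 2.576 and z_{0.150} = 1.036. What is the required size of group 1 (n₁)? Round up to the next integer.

n₁ = 66

n₁ = (z_{α/2} + z_β)² · (σ₁² + σ₂²/r) / δ²
   = (2.576 + 1.036)² · (1.8² + 1.3²/2) / 0.9²
   = 13.0465 · (3.24 + 0.845) / 0.81
   = 13.0465 · 4.085 / 0.81
   = 65.80
Round up → n₁ = 66; n₂ = r·n₁ = 2 × 66 = 132.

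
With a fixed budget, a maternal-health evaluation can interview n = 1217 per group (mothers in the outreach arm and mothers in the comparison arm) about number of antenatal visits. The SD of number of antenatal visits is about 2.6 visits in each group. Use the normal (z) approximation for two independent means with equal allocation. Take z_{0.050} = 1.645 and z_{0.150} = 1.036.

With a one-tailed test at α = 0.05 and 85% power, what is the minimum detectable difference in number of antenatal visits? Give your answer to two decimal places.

δ = (z_α + z_β) · √((σ₁²+σ₂²)/n)
  = (1.645 + 1.036) · √(13.52/1217)
  = 2.681 · √0.01111
  = 2.681 · 0.1054
  = 0.2826

Minimum detectable difference ≈ 0.28 visits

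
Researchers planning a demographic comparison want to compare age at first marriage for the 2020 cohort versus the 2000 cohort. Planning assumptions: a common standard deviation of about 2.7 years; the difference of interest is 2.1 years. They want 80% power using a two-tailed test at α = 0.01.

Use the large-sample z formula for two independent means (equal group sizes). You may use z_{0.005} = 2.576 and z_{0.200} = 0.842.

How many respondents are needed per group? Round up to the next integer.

n = (z_{α/2} + z_β)² · (σ₁² + σ₂²) / δ²
  = (2.576 + 0.842)² · (2·2.7² = 14.58) / 2.1²
  = 11.6827 · 14.58 / 4.41
  = 38.62
Round up → n = 39 per group.

n = 39 per group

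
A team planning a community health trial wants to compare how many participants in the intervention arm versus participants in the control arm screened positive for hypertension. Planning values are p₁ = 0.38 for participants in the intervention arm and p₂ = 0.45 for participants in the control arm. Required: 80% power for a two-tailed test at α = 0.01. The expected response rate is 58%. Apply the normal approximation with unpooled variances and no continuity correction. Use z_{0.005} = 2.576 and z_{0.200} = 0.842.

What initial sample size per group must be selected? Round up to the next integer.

n = (z_{α/2} + z_β)² · [p₁(1−p₁) + p₂(1−p₂)] / (p₁ − p₂)²
  = (2.576 + 0.842)² · (0.38·0.62 + 0.45·0.55) / (-0.07)²
  = (3.418)² · (0.2356 + 0.2475) / 0.0049
  = 11.6827 · 0.4831 / 0.0049
  = 1151.82
Adjust for 58% response: 1151.82 / 0.58 = 1985.90.
Round up → n = 1986 per group.

n = 1986 per group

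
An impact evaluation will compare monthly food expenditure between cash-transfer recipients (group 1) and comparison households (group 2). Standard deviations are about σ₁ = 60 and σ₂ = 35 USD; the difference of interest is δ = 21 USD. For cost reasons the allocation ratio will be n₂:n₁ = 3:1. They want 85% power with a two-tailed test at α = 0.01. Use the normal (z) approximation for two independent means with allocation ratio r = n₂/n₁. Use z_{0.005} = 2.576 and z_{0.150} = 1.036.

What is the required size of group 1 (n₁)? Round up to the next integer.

n₁ = (z_{α/2} + z_β)² · (σ₁² + σ₂²/r) / δ²
   = (2.576 + 1.036)² · (60² + 35²/3) / 21²
   = 13.0465 · (3600 + 408.3333) / 441
   = 13.0465 · 4008.3 / 441
   = 118.58
Round up → n₁ = 119; n₂ = r·n₁ = 3 × 119 = 357.

n₁ = 119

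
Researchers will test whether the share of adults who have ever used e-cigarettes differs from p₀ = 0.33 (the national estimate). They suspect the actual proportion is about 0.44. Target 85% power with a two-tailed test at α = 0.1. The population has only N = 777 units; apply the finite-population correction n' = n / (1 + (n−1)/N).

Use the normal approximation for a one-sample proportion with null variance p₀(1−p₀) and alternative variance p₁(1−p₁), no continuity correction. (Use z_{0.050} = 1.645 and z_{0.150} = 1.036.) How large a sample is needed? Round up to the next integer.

n = [z_{α/2}·√(p₀q₀) + z_β·√(p₁q₁)]² / (p₁ − p₀)²
  = [1.645·√(0.33·0.67) + 1.036·√(0.44·0.56)]² / (0.11)²
  = [1.645·0.4702 + 1.036·0.4964]² / 0.0121
  = [1.2878]² / 0.0121
  = 137.05
Finite-population correction (N = 777): 137.05 / (1 + (137.05 − 1)/777) = 116.63.
Round up → n = 117.

n = 117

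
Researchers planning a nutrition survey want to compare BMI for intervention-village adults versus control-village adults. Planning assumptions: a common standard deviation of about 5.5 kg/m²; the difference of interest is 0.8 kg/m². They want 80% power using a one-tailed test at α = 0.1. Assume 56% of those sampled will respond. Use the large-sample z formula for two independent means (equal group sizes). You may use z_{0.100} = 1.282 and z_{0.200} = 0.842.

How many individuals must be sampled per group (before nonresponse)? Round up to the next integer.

n = (z_α + z_β)² · (σ₁² + σ₂²) / δ²
  = (1.282 + 0.842)² · (2·5.5² = 60.5) / 0.8²
  = 4.5114 · 60.5 / 0.64
  = 426.47
Adjust for 56% response: 426.47 / 0.56 = 761.55.
Round up → n = 762 per group.

n = 762 per group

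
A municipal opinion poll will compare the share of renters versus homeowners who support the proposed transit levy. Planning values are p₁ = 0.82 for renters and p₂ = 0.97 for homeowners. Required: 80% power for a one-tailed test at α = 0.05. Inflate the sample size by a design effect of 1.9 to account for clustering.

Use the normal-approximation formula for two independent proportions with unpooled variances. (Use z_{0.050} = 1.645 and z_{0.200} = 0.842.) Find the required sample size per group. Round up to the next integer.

n = (z_α + z_β)² · [p₁(1−p₁) + p₂(1−p₂)] / (p₁ − p₂)²
  = (1.645 + 0.842)² · (0.82·0.18 + 0.97·0.03) / (-0.15)²
  = (2.487)² · (0.1476 + 0.0291) / 0.0225
  = 6.1852 · 0.1767 / 0.0225
  = 48.57
Design effect: 1.9 × 48.57 = 92.29.
Round up → n = 93 per group.

n = 93 per group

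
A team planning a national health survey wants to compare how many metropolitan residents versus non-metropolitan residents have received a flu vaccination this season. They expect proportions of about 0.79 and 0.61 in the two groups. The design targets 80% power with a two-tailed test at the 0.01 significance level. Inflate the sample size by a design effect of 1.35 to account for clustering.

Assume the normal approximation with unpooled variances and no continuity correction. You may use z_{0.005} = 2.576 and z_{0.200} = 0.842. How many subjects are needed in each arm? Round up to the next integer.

n = (z_{α/2} + z_β)² · [p₁(1−p₁) + p₂(1−p₂)] / (p₁ − p₂)²
  = (2.576 + 0.842)² · (0.79·0.21 + 0.61·0.39) / (0.18)²
  = (3.418)² · (0.1659 + 0.2379) / 0.0324
  = 11.6827 · 0.4038 / 0.0324
  = 145.60
Design effect: 1.35 × 145.60 = 196.56.
Round up → n = 197 per group.

n = 197 per group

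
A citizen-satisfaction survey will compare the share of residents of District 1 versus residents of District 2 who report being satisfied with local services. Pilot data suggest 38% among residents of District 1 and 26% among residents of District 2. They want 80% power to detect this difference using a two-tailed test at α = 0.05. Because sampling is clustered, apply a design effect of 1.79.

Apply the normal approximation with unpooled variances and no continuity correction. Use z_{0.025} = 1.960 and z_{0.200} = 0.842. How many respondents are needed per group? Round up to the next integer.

n = 418 per group

n = (z_{α/2} + z_β)² · [p₁(1−p₁) + p₂(1−p₂)] / (p₁ − p₂)²
  = (1.960 + 0.842)² · (0.38·0.62 + 0.26·0.74) / (0.12)²
  = (2.802)² · (0.2356 + 0.1924) / 0.0144
  = 7.8512 · 0.4280 / 0.0144
  = 233.36
Design effect: 1.79 × 233.36 = 417.71.
Round up → n = 418 per group.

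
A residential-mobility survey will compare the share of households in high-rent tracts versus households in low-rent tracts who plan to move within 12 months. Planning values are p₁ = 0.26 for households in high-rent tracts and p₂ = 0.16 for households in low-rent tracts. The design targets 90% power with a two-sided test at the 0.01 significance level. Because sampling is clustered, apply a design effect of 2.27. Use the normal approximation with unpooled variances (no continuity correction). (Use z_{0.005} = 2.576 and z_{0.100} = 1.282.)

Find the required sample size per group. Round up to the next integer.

n = 1105 per group

n = (z_{α/2} + z_β)² · [p₁(1−p₁) + p₂(1−p₂)] / (p₁ − p₂)²
  = (2.576 + 1.282)² · (0.26·0.74 + 0.16·0.84) / (0.10)²
  = (3.858)² · (0.1924 + 0.1344) / 0.0100
  = 14.8842 · 0.3268 / 0.0100
  = 486.41
Design effect: 2.27 × 486.41 = 1104.16.
Round up → n = 1105 per group.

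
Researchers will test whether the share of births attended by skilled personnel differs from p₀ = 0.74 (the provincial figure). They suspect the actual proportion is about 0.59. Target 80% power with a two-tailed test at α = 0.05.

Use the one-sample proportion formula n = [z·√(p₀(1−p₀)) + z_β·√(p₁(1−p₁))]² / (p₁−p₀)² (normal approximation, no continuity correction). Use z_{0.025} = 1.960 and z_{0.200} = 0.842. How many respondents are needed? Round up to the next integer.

n = 73

n = [z_{α/2}·√(p₀q₀) + z_β·√(p₁q₁)]² / (p₁ − p₀)²
  = [1.960·√(0.74·0.26) + 0.842·√(0.59·0.41)]² / (-0.15)²
  = [1.960·0.4386 + 0.842·0.4918]² / 0.0225
  = [1.2738]² / 0.0225
  = 72.12
Round up → n = 73.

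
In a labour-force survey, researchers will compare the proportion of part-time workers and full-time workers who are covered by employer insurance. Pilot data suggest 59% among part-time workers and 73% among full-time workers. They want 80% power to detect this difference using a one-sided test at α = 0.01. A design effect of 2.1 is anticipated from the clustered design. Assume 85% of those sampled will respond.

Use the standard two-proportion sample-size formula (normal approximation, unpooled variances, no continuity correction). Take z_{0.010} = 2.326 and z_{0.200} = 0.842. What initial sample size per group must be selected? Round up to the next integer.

n = 556 per group

n = (z_α + z_β)² · [p₁(1−p₁) + p₂(1−p₂)] / (p₁ − p₂)²
  = (2.326 + 0.842)² · (0.59·0.41 + 0.73·0.27) / (-0.14)²
  = (3.168)² · (0.2419 + 0.1971) / 0.0196
  = 10.0362 · 0.4390 / 0.0196
  = 224.79
Design effect: 2.1 × 224.79 = 472.06.
Adjust for 85% response: 472.06 / 0.85 = 555.37.
Round up → n = 556 per group.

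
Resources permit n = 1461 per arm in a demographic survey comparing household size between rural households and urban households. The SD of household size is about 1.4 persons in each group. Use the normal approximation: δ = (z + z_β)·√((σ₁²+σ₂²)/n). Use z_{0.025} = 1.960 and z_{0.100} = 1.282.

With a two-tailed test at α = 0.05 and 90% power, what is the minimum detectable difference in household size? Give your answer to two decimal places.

Minimum detectable difference ≈ 0.17 persons

δ = (z_{α/2} + z_β) · √((σ₁²+σ₂²)/n)
  = (1.960 + 1.282) · √(3.92/1461)
  = 3.242 · √0.00268
  = 3.242 · 0.0518
  = 0.1679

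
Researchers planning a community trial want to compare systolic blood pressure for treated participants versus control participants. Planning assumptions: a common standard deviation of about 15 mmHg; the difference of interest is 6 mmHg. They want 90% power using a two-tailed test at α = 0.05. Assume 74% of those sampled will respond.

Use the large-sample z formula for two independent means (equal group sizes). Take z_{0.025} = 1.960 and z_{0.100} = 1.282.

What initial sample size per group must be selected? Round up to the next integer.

n = (z_{α/2} + z_β)² · (σ₁² + σ₂²) / δ²
  = (1.960 + 1.282)² · (2·15² = 450) / 6²
  = 10.5106 · 450 / 36
  = 131.38
Adjust for 74% response: 131.38 / 0.74 = 177.54.
Round up → n = 178 per group.

n = 178 per group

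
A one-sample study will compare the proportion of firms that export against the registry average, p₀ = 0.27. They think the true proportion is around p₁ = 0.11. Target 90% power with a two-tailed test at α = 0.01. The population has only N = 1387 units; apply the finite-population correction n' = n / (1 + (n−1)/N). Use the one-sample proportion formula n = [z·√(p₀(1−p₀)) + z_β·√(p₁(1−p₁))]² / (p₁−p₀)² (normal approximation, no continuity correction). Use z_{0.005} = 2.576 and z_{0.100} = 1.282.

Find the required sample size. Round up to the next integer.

n = 88

n = [z_{α/2}·√(p₀q₀) + z_β·√(p₁q₁)]² / (p₁ − p₀)²
  = [2.576·√(0.27·0.73) + 1.282·√(0.11·0.89)]² / (-0.16)²
  = [2.576·0.4440 + 1.282·0.3129]² / 0.0256
  = [1.5448]² / 0.0256
  = 93.21
Finite-population correction (N = 1387): 93.21 / (1 + (93.21 − 1)/1387) = 87.40.
Round up → n = 88.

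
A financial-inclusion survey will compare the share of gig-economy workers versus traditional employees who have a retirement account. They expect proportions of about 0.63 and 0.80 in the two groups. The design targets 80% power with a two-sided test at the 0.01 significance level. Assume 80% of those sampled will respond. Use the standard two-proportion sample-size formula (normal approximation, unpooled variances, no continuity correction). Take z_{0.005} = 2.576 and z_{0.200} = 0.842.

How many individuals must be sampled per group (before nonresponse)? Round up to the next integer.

n = (z_{α/2} + z_β)² · [p₁(1−p₁) + p₂(1−p₂)] / (p₁ − p₂)²
  = (2.576 + 0.842)² · (0.63·0.37 + 0.80·0.20) / (-0.17)²
  = (3.418)² · (0.2331 + 0.1600) / 0.0289
  = 11.6827 · 0.3931 / 0.0289
  = 158.91
Adjust for 80% response: 158.91 / 0.80 = 198.64.
Round up → n = 199 per group.

n = 199 per group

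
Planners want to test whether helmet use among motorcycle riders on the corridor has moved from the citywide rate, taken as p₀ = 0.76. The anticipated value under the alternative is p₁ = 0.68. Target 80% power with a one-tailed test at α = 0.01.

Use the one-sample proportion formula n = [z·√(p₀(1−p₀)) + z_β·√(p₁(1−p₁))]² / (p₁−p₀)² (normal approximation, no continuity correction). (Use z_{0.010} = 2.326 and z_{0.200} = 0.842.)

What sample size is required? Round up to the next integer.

n = 301

n = [z_α·√(p₀q₀) + z_β·√(p₁q₁)]² / (p₁ − p₀)²
  = [2.326·√(0.76·0.24) + 0.842·√(0.68·0.32)]² / (-0.08)²
  = [2.326·0.4271 + 0.842·0.4665]² / 0.0064
  = [1.3862]² / 0.0064
  = 300.23
Round up → n = 301.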